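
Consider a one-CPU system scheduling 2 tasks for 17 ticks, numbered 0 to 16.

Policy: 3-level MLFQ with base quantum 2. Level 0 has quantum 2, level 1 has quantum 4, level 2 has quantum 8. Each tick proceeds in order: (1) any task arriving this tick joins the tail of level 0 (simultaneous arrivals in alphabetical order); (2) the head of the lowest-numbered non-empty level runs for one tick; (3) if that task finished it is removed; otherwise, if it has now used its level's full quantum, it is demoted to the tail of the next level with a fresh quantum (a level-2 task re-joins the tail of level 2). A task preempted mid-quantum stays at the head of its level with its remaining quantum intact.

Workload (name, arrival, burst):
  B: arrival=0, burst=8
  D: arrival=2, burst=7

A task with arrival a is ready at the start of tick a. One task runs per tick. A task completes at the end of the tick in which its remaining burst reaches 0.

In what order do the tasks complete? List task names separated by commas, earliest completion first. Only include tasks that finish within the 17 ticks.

completion order = B, D

t=0: L0/L1/L2 = B/-/- → run B
t=1: L0/L1/L2 = B/-/- → run B
t=2: L0/L1/L2 = D/B/- → run D
t=3: L0/L1/L2 = D/B/- → run D
t=4: L0/L1/L2 = -/BD/- → run B
t=5: L0/L1/L2 = -/BD/- → run B
t=6: L0/L1/L2 = -/BD/- → run B
t=7: L0/L1/L2 = -/BD/- → run B
t=8: L0/L1/L2 = -/D/B → run D
t=9: L0/L1/L2 = -/D/B → run D
t=10: L0/L1/L2 = -/D/B → run D
t=11: L0/L1/L2 = -/D/B → run D
t=12: L0/L1/L2 = -/-/BD → run B
t=13: L0/L1/L2 = -/-/BD → run B
t=14: L0/L1/L2 = -/-/D → run D
t=15: (idle)
t=16: (idle)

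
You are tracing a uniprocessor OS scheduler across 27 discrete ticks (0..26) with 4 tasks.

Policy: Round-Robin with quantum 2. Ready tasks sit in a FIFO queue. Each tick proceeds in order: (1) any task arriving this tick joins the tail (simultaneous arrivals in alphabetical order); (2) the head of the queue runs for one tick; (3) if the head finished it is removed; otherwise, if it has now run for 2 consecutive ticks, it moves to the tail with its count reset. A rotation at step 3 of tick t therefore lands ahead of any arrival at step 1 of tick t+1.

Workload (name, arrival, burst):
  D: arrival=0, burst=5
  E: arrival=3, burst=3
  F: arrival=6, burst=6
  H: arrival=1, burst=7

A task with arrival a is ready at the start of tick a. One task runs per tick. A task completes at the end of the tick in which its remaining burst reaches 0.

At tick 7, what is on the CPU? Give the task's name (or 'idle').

t=0: queue=[D] q_used=0 → run D
t=1: queue=[D,H] q_used=1 → run D
t=2: queue=[H,D] q_used=0 → run H
t=3: queue=[H,D,E] q_used=1 → run H
t=4: queue=[D,E,H] q_used=0 → run D
t=5: queue=[D,E,H] q_used=1 → run D
t=6: queue=[E,H,D,F] q_used=0 → run E
t=7: queue=[E,H,D,F] q_used=1 → run E
t=8: queue=[H,D,F,E] q_used=0 → run H
t=9: queue=[H,D,F,E] q_used=1 → run H
t=10: queue=[D,F,E,H] q_used=0 → run D
t=11: queue=[F,E,H] q_used=0 → run F
t=12: queue=[F,E,H] q_used=1 → run F
t=13: queue=[E,H,F] q_used=0 → run E
t=14: queue=[H,F] q_used=0 → run H
t=15: queue=[H,F] q_used=1 → run H
t=16: queue=[F,H] q_used=0 → run F
t=17: queue=[F,H] q_used=1 → run F
t=18: queue=[H,F] q_used=0 → run H
t=19: queue=[F] q_used=0 → run F
t=20: queue=[F] q_used=1 → run F
t=21: (idle)
t=22: (idle)
t=23: (idle)
t=24: (idle)
t=25: (idle)
t=26: (idle)

running at tick 7 = E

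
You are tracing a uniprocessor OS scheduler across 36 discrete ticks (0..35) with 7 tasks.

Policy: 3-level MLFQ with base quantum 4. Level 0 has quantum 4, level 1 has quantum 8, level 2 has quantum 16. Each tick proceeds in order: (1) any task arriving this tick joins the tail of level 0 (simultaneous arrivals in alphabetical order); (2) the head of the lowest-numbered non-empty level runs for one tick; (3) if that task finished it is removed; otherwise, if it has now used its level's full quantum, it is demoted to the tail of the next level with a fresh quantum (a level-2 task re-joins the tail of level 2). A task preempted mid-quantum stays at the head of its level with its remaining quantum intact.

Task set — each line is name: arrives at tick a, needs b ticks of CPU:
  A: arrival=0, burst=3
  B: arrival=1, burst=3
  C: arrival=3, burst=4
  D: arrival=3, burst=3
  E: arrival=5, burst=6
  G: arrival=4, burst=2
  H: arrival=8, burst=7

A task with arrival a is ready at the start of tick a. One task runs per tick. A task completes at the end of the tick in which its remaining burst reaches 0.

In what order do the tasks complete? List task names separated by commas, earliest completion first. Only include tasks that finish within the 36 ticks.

t=0: L0/L1/L2 = A/-/- → run A
t=1: L0/L1/L2 = AB/-/- → run A
t=2: L0/L1/L2 = AB/-/- → run A
t=3: L0/L1/L2 = BCD/-/- → run B
t=4: L0/L1/L2 = BCDG/-/- → run B
t=5: L0/L1/L2 = BCDGE/-/- → run B
t=6: L0/L1/L2 = CDGE/-/- → run C
t=7: L0/L1/L2 = CDGE/-/- → run C
t=8: L0/L1/L2 = CDGEH/-/- → run C
t=9: L0/L1/L2 = CDGEH/-/- → run C
t=10: L0/L1/L2 = DGEH/-/- → run D
t=11: L0/L1/L2 = DGEH/-/- → run D
t=12: L0/L1/L2 = DGEH/-/- → run D
t=13: L0/L1/L2 = GEH/-/- → run G
t=14: L0/L1/L2 = GEH/-/- → run G
t=15: L0/L1/L2 = EH/-/- → run E
t=16: L0/L1/L2 = EH/-/- → run E
t=17: L0/L1/L2 = EH/-/- → run E
t=18: L0/L1/L2 = EH/-/- → run E
t=19: L0/L1/L2 = H/E/- → run H
t=20: L0/L1/L2 = H/E/- → run H
t=21: L0/L1/L2 = H/E/- → run H
t=22: L0/L1/L2 = H/E/- → run H
t=23: L0/L1/L2 = -/EH/- → run E
t=24: L0/L1/L2 = -/EH/- → run E
t=25: L0/L1/L2 = -/H/- → run H
t=26: L0/L1/L2 = -/H/- → run H
t=27: L0/L1/L2 = -/H/- → run H
t=28: (idle)
t=29: (idle)
t=30: (idle)
t=31: (idle)
t=32: (idle)
t=33: (idle)
t=34: (idle)
t=35: (idle)

completion order = A, B, C, D, G, E, H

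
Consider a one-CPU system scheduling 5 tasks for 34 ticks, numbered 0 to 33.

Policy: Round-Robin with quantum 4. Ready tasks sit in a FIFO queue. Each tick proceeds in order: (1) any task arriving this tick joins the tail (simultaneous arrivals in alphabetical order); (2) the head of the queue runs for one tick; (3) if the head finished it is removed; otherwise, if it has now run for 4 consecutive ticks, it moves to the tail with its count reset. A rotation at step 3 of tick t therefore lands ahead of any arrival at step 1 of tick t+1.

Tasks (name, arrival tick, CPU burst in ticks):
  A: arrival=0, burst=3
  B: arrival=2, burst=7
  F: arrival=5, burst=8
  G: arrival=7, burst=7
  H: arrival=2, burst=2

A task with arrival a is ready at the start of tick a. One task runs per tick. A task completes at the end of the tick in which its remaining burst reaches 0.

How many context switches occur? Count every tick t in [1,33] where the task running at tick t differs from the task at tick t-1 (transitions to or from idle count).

context switches = 8

t=0: queue=[A] q_used=0 → run A
t=1: queue=[A] q_used=1 → run A
t=2: queue=[A,B,H] q_used=2 → run A
t=3: queue=[B,H] q_used=0 → run B
t=4: queue=[B,H] q_used=1 → run B
t=5: queue=[B,H,F] q_used=2 → run B
t=6: queue=[B,H,F] q_used=3 → run B
t=7: queue=[H,F,B,G] q_used=0 → run H
t=8: queue=[H,F,B,G] q_used=1 → run H
t=9: queue=[F,B,G] q_used=0 → run F
t=10: queue=[F,B,G] q_used=1 → run F
t=11: queue=[F,B,G] q_used=2 → run F
t=12: queue=[F,B,G] q_used=3 → run F
t=13: queue=[B,G,F] q_used=0 → run B
t=14: queue=[B,G,F] q_used=1 → run B
t=15: queue=[B,G,F] q_used=2 → run B
t=16: queue=[G,F] q_used=0 → run G
t=17: queue=[G,F] q_used=1 → run G
t=18: queue=[G,F] q_used=2 → run G
t=19: queue=[G,F] q_used=3 → run G
t=20: queue=[F,G] q_used=0 → run F
t=21: queue=[F,G] q_used=1 → run F
t=22: queue=[F,G] q_used=2 → run F
t=23: queue=[F,G] q_used=3 → run F
t=24: queue=[G] q_used=0 → run G
t=25: queue=[G] q_used=1 → run G
t=26: queue=[G] q_used=2 → run G
t=27: (idle)
t=28: (idle)
t=29: (idle)
t=30: (idle)
t=31: (idle)
t=32: (idle)
t=33: (idle)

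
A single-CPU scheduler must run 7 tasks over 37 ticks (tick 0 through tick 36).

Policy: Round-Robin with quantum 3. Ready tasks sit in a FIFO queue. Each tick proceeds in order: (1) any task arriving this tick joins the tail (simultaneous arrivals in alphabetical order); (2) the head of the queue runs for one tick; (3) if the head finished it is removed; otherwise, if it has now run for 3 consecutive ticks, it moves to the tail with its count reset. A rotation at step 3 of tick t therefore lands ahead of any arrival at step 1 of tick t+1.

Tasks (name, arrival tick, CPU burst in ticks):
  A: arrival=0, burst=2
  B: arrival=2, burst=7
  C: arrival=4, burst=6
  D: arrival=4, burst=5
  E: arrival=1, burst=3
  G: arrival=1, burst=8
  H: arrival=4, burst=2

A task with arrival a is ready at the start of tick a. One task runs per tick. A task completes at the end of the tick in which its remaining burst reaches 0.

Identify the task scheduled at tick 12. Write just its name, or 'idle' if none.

running at tick 12 = C

t=0: queue=[A] q_used=0 → run A
t=1: queue=[A,E,G] q_used=1 → run A
t=2: queue=[E,G,B] q_used=0 → run E
t=3: queue=[E,G,B] q_used=1 → run E
t=4: queue=[E,G,B,C,D,H] q_used=2 → run E
t=5: queue=[G,B,C,D,H] q_used=0 → run G
t=6: queue=[G,B,C,D,H] q_used=1 → run G
t=7: queue=[G,B,C,D,H] q_used=2 → run G
t=8: queue=[B,C,D,H,G] q_used=0 → run B
t=9: queue=[B,C,D,H,G] q_used=1 → run B
t=10: queue=[B,C,D,H,G] q_used=2 → run B
t=11: queue=[C,D,H,G,B] q_used=0 → run C
t=12: queue=[C,D,H,G,B] q_used=1 → run C
t=13: queue=[C,D,H,G,B] q_used=2 → run C
t=14: queue=[D,H,G,B,C] q_used=0 → run D
t=15: queue=[D,H,G,B,C] q_used=1 → run D
t=16: queue=[D,H,G,B,C] q_used=2 → run D
t=17: queue=[H,G,B,C,D] q_used=0 → run H
t=18: queue=[H,G,B,C,D] q_used=1 → run H
t=19: queue=[G,B,C,D] q_used=0 → run G
t=20: queue=[G,B,C,D] q_used=1 → run G
t=21: queue=[G,B,C,D] q_used=2 → run G
t=22: queue=[B,C,D,G] q_used=0 → run B
t=23: queue=[B,C,D,G] q_used=1 → run B
t=24: queue=[B,C,D,G] q_used=2 → run B
t=25: queue=[C,D,G,B] q_used=0 → run C
t=26: queue=[C,D,G,B] q_used=1 → run C
t=27: queue=[C,D,G,B] q_used=2 → run C
t=28: queue=[D,G,B] q_used=0 → run D
t=29: queue=[D,G,B] q_used=1 → run D
t=30: queue=[G,B] q_used=0 → run G
t=31: queue=[G,B] q_used=1 → run G
t=32: queue=[B] q_used=0 → run B
t=33: (idle)
t=34: (idle)
t=35: (idle)
t=36: (idle)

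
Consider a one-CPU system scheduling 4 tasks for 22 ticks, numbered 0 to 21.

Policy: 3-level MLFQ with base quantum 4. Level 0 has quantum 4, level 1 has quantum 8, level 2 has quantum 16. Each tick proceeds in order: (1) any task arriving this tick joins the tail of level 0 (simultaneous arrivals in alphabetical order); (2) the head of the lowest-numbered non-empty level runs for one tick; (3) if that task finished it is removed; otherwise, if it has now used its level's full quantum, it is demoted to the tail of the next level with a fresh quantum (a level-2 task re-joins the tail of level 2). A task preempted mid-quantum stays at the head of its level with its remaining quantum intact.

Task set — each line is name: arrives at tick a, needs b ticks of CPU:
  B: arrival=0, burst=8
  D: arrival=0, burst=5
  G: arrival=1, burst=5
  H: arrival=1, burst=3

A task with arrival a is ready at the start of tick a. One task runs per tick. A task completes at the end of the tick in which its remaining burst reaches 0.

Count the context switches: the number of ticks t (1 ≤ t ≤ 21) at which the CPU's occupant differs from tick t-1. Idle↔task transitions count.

t=0: L0/L1/L2 = BD/-/- → run B
t=1: L0/L1/L2 = BDGH/-/- → run B
t=2: L0/L1/L2 = BDGH/-/- → run B
t=3: L0/L1/L2 = BDGH/-/- → run B
t=4: L0/L1/L2 = DGH/B/- → run D
t=5: L0/L1/L2 = DGH/B/- → run D
t=6: L0/L1/L2 = DGH/B/- → run D
t=7: L0/L1/L2 = DGH/B/- → run D
t=8: L0/L1/L2 = GH/BD/- → run G
t=9: L0/L1/L2 = GH/BD/- → run G
t=10: L0/L1/L2 = GH/BD/- → run G
t=11: L0/L1/L2 = GH/BD/- → run G
t=12: L0/L1/L2 = H/BDG/- → run H
t=13: L0/L1/L2 = H/BDG/- → run H
t=14: L0/L1/L2 = H/BDG/- → run H
t=15: L0/L1/L2 = -/BDG/- → run B
t=16: L0/L1/L2 = -/BDG/- → run B
t=17: L0/L1/L2 = -/BDG/- → run B
t=18: L0/L1/L2 = -/BDG/- → run B
t=19: L0/L1/L2 = -/DG/- → run D
t=20: L0/L1/L2 = -/G/- → run G
t=21: (idle)

context switches = 7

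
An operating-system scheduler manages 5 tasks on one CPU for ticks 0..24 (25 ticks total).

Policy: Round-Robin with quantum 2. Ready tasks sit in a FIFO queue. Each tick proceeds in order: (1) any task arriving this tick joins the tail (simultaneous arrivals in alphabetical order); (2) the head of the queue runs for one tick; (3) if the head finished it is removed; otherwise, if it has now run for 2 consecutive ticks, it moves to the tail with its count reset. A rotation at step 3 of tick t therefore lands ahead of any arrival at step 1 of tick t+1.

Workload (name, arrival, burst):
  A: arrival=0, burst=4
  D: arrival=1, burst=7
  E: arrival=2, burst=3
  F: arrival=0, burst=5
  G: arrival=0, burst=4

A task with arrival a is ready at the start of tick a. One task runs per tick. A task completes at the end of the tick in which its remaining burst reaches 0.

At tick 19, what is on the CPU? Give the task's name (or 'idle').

running at tick 19 = F

t=0: queue=[A,F,G] q_used=0 → run A
t=1: queue=[A,F,G,D] q_used=1 → run A
t=2: queue=[F,G,D,A,E] q_used=0 → run F
t=3: queue=[F,G,D,A,E] q_used=1 → run F
t=4: queue=[G,D,A,E,F] q_used=0 → run G
t=5: queue=[G,D,A,E,F] q_used=1 → run G
t=6: queue=[D,A,E,F,G] q_used=0 → run D
t=7: queue=[D,A,E,F,G] q_used=1 → run D
t=8: queue=[A,E,F,G,D] q_used=0 → run A
t=9: queue=[A,E,F,G,D] q_used=1 → run A
t=10: queue=[E,F,G,D] q_used=0 → run E
t=11: queue=[E,F,G,D] q_used=1 → run E
t=12: queue=[F,G,D,E] q_used=0 → run F
t=13: queue=[F,G,D,E] q_used=1 → run F
t=14: queue=[G,D,E,F] q_used=0 → run G
t=15: queue=[G,D,E,F] q_used=1 → run G
t=16: queue=[D,E,F] q_used=0 → run D
t=17: queue=[D,E,F] q_used=1 → run D
t=18: queue=[E,F,D] q_used=0 → run E
t=19: queue=[F,D] q_used=0 → run F
t=20: queue=[D] q_used=0 → run D
t=21: queue=[D] q_used=1 → run D
t=22: queue=[D] q_used=0 → run D
t=23: (idle)
t=24: (idle)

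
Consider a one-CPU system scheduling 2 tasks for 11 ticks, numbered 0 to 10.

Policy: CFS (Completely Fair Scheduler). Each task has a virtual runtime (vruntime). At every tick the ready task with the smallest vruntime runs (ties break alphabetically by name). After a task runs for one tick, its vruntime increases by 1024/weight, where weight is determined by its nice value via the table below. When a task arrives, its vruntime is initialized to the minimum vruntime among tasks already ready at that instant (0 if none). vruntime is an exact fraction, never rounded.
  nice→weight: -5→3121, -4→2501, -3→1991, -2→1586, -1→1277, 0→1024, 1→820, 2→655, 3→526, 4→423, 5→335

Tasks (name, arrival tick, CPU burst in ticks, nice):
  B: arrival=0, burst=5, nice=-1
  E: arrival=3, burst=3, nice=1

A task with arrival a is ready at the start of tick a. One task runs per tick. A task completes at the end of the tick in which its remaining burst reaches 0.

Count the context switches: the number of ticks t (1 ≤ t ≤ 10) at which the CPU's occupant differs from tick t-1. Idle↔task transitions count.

context switches = 4

t=0: vr[B=0] → run B
t=1: vr[B=1024/1277] → run B
t=2: vr[B=2048/1277] → run B
t=3: vr[B=3072/1277 E=3072/1277] → run B
t=4: vr[B=4096/1277 E=3072/1277] → run E
t=5: vr[B=4096/1277 E=956672/261785] → run B
t=6: vr[E=956672/261785] → run E
t=7: vr[E=1283584/261785] → run E
t=8: (idle)
t=9: (idle)
t=10: (idle)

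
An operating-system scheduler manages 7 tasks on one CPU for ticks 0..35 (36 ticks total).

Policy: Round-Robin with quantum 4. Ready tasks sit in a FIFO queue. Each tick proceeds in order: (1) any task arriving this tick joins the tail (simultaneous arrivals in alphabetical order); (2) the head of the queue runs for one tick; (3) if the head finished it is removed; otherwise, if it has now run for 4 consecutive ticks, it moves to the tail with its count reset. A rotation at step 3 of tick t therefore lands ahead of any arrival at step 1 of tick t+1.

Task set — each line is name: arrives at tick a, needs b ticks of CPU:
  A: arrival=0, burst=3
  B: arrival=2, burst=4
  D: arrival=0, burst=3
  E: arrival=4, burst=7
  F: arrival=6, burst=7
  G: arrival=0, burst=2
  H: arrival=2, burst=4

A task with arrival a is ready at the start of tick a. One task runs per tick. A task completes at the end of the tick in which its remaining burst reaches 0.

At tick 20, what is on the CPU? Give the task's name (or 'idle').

t=0: queue=[A,D,G] q_used=0 → run A
t=1: queue=[A,D,G] q_used=1 → run A
t=2: queue=[A,D,G,B,H] q_used=2 → run A
t=3: queue=[D,G,B,H] q_used=0 → run D
t=4: queue=[D,G,B,H,E] q_used=1 → run D
t=5: queue=[D,G,B,H,E] q_used=2 → run D
t=6: queue=[G,B,H,E,F] q_used=0 → run G
t=7: queue=[G,B,H,E,F] q_used=1 → run G
t=8: queue=[B,H,E,F] q_used=0 → run B
t=9: queue=[B,H,E,F] q_used=1 → run B
t=10: queue=[B,H,E,F] q_used=2 → run B
t=11: queue=[B,H,E,F] q_used=3 → run B
t=12: queue=[H,E,F] q_used=0 → run H
t=13: queue=[H,E,F] q_used=1 → run H
t=14: queue=[H,E,F] q_used=2 → run H
t=15: queue=[H,E,F] q_used=3 → run H
t=16: queue=[E,F] q_used=0 → run E
t=17: queue=[E,F] q_used=1 → run E
t=18: queue=[E,F] q_used=2 → run E
t=19: queue=[E,F] q_used=3 → run E
t=20: queue=[F,E] q_used=0 → run F
t=21: queue=[F,E] q_used=1 → run F
t=22: queue=[F,E] q_used=2 → run F
t=23: queue=[F,E] q_used=3 → run F
t=24: queue=[E,F] q_used=0 → run E
t=25: queue=[E,F] q_used=1 → run E
t=26: queue=[E,F] q_used=2 → run E
t=27: queue=[F] q_used=0 → run F
t=28: queue=[F] q_used=1 → run F
t=29: queue=[F] q_used=2 → run F
t=30: (idle)
t=31: (idle)
t=32: (idle)
t=33: (idle)
t=34: (idle)
t=35: (idle)

running at tick 20 = F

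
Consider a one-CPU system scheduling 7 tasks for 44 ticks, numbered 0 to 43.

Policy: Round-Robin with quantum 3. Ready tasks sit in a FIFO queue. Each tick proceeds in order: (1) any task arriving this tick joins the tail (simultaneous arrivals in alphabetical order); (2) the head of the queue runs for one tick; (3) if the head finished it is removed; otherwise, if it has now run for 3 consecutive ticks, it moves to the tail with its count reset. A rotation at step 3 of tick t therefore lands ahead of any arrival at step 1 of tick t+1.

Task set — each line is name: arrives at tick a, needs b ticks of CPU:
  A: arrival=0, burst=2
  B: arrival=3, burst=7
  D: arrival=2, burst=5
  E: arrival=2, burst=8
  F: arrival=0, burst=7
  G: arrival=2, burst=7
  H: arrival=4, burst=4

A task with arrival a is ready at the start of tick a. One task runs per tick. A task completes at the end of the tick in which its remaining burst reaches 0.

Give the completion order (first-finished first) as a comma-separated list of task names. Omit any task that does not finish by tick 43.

t=0: queue=[A,F] q_used=0 → run A
t=1: queue=[A,F] q_used=1 → run A
t=2: queue=[F,D,E,G] q_used=0 → run F
t=3: queue=[F,D,E,G,B] q_used=1 → run F
t=4: queue=[F,D,E,G,B,H] q_used=2 → run F
t=5: queue=[D,E,G,B,H,F] q_used=0 → run D
t=6: queue=[D,E,G,B,H,F] q_used=1 → run D
t=7: queue=[D,E,G,B,H,F] q_used=2 → run D
t=8: queue=[E,G,B,H,F,D] q_used=0 → run E
t=9: queue=[E,G,B,H,F,D] q_used=1 → run E
t=10: queue=[E,G,B,H,F,D] q_used=2 → run E
t=11: queue=[G,B,H,F,D,E] q_used=0 → run G
t=12: queue=[G,B,H,F,D,E] q_used=1 → run G
t=13: queue=[G,B,H,F,D,E] q_used=2 → run G
t=14: queue=[B,H,F,D,E,G] q_used=0 → run B
t=15: queue=[B,H,F,D,E,G] q_used=1 → run B
t=16: queue=[B,H,F,D,E,G] q_used=2 → run B
t=17: queue=[H,F,D,E,G,B] q_used=0 → run H
t=18: queue=[H,F,D,E,G,B] q_used=1 → run H
t=19: queue=[H,F,D,E,G,B] q_used=2 → run H
t=20: queue=[F,D,E,G,B,H] q_used=0 → run F
t=21: queue=[F,D,E,G,B,H] q_used=1 → run F
t=22: queue=[F,D,E,G,B,H] q_used=2 → run F
t=23: queue=[D,E,G,B,H,F] q_used=0 → run D
t=24: queue=[D,E,G,B,H,F] q_used=1 → run D
t=25: queue=[E,G,B,H,F] q_used=0 → run E
t=26: queue=[E,G,B,H,F] q_used=1 → run E
t=27: queue=[E,G,B,H,F] q_used=2 → run E
t=28: queue=[G,B,H,F,E] q_used=0 → run G
t=29: queue=[G,B,H,F,E] q_used=1 → run G
t=30: queue=[G,B,H,F,E] q_used=2 → run G
t=31: queue=[B,H,F,E,G] q_used=0 → run B
t=32: queue=[B,H,F,E,G] q_used=1 → run B
t=33: queue=[B,H,F,E,G] q_used=2 → run B
t=34: queue=[H,F,E,G,B] q_used=0 → run H
t=35: queue=[F,E,G,B] q_used=0 → run F
t=36: queue=[E,G,B] q_used=0 → run E
t=37: queue=[E,G,B] q_used=1 → run E
t=38: queue=[G,B] q_used=0 → run G
t=39: queue=[B] q_used=0 → run B
t=40: (idle)
t=41: (idle)
t=42: (idle)
t=43: (idle)

completion order = A, D, H, F, E, G, B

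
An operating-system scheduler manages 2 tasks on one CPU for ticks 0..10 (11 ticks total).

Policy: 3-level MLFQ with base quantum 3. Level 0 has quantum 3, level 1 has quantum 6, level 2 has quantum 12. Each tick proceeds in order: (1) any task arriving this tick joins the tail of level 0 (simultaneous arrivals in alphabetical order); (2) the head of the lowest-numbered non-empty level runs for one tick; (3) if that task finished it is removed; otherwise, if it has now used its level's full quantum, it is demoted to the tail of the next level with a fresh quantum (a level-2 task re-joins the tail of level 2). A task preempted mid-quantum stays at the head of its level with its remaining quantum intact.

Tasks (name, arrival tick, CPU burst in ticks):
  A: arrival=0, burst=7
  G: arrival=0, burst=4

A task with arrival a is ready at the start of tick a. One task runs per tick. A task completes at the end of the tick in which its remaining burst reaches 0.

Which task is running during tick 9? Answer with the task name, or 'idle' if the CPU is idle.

running at tick 9 = A

t=0: L0/L1/L2 = AG/-/- → run A
t=1: L0/L1/L2 = AG/-/- → run A
t=2: L0/L1/L2 = AG/-/- → run A
t=3: L0/L1/L2 = G/A/- → run G
t=4: L0/L1/L2 = G/A/- → run G
t=5: L0/L1/L2 = G/A/- → run G
t=6: L0/L1/L2 = -/AG/- → run A
t=7: L0/L1/L2 = -/AG/- → run A
t=8: L0/L1/L2 = -/AG/- → run A
t=9: L0/L1/L2 = -/AG/- → run A
t=10: L0/L1/L2 = -/G/- → run G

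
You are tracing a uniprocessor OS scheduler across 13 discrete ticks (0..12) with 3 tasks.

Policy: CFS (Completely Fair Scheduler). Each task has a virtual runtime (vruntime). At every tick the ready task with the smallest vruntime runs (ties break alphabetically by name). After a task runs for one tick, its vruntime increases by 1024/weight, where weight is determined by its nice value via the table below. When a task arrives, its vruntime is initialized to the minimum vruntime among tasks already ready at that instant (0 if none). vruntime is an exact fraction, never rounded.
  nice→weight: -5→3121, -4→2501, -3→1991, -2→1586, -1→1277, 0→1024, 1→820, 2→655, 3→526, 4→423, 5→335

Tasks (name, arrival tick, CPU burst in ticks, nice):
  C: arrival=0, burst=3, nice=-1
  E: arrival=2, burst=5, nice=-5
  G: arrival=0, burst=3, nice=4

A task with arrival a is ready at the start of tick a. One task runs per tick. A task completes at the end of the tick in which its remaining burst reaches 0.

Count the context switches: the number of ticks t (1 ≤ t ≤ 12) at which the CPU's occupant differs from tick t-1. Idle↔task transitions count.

t=0: vr[C=0 G=0] → run C
t=1: vr[C=1024/1277 G=0] → run G
t=2: vr[C=1024/1277 E=1024/1277 G=1024/423] → run C
t=3: vr[C=2048/1277 E=1024/1277 G=1024/423] → run E
t=4: vr[C=2048/1277 E=4503552/3985517 G=1024/423] → run E
t=5: vr[C=2048/1277 E=5811200/3985517 G=1024/423] → run E
t=6: vr[C=2048/1277 E=7118848/3985517 G=1024/423] → run C
t=7: vr[E=7118848/3985517 G=1024/423] → run E
t=8: vr[E=8426496/3985517 G=1024/423] → run E
t=9: vr[G=1024/423] → run G
t=10: vr[G=2048/423] → run G
t=11: (idle)
t=12: (idle)

context switches = 7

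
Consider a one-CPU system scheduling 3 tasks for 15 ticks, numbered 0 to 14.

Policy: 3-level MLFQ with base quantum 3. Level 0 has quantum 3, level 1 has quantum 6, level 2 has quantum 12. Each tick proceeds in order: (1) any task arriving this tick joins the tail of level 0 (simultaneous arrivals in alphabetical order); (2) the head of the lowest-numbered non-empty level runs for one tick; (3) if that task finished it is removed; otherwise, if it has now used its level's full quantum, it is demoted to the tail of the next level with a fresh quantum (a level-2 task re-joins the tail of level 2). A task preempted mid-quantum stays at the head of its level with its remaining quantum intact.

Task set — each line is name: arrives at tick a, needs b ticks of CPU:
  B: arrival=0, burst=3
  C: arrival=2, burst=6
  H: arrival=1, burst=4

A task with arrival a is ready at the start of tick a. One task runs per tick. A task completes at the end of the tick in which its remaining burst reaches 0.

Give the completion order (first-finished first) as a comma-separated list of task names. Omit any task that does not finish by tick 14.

t=0: L0/L1/L2 = B/-/- → run B
t=1: L0/L1/L2 = BH/-/- → run B
t=2: L0/L1/L2 = BHC/-/- → run B
t=3: L0/L1/L2 = HC/-/- → run H
t=4: L0/L1/L2 = HC/-/- → run H
t=5: L0/L1/L2 = HC/-/- → run H
t=6: L0/L1/L2 = C/H/- → run C
t=7: L0/L1/L2 = C/H/- → run C
t=8: L0/L1/L2 = C/H/- → run C
t=9: L0/L1/L2 = -/HC/- → run H
t=10: L0/L1/L2 = -/C/- → run C
t=11: L0/L1/L2 = -/C/- → run C
t=12: L0/L1/L2 = -/C/- → run C
t=13: (idle)
t=14: (idle)

completion order = B, H, C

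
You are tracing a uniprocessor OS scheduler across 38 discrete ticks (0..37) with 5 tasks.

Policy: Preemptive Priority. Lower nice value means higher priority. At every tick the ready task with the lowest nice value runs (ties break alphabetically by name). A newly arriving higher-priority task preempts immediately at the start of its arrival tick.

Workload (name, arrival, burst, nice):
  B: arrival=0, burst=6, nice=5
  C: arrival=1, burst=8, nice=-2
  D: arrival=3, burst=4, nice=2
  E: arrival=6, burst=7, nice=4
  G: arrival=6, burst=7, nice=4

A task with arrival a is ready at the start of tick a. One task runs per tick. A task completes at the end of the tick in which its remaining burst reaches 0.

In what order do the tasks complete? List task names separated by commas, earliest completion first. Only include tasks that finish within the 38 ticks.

completion order = C, D, E, G, B

t=0: ready={B} → run B
t=1: ready={B,C} → run C
t=2: ready={B,C} → run C
t=3: ready={B,C,D} → run C
t=4: ready={B,C,D} → run C
t=5: ready={B,C,D} → run C
t=6: ready={B,C,D,E,G} → run C
t=7: ready={B,C,D,E,G} → run C
t=8: ready={B,C,D,E,G} → run C
t=9: ready={B,D,E,G} → run D
t=10: ready={B,D,E,G} → run D
t=11: ready={B,D,E,G} → run D
t=12: ready={B,D,E,G} → run D
t=13: ready={B,E,G} → run E
t=14: ready={B,E,G} → run E
t=15: ready={B,E,G} → run E
t=16: ready={B,E,G} → run E
t=17: ready={B,E,G} → run E
t=18: ready={B,E,G} → run E
t=19: ready={B,E,G} → run E
t=20: ready={B,G} → run G
t=21: ready={B,G} → run G
t=22: ready={B,G} → run G
t=23: ready={B,G} → run G
t=24: ready={B,G} → run G
t=25: ready={B,G} → run G
t=26: ready={B,G} → run G
t=27: ready={B} → run B
t=28: ready={B} → run B
t=29: ready={B} → run B
t=30: ready={B} → run B
t=31: ready={B} → run B
t=32: (idle)
t=33: (idle)
t=34: (idle)
t=35: (idle)
t=36: (idle)
t=37: (idle)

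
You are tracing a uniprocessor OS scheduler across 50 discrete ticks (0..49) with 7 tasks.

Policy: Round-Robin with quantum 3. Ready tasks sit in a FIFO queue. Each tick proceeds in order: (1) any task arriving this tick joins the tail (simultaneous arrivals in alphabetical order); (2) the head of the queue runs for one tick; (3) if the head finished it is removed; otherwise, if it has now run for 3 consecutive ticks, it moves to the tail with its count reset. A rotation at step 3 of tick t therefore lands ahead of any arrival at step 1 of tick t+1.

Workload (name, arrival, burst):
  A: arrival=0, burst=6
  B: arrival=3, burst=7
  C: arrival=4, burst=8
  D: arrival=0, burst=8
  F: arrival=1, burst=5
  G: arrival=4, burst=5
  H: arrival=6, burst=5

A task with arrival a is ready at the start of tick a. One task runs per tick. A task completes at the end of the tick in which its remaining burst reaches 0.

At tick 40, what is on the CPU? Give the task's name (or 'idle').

t=0: queue=[A,D] q_used=0 → run A
t=1: queue=[A,D,F] q_used=1 → run A
t=2: queue=[A,D,F] q_used=2 → run A
t=3: queue=[D,F,A,B] q_used=0 → run D
t=4: queue=[D,F,A,B,C,G] q_used=1 → run D
t=5: queue=[D,F,A,B,C,G] q_used=2 → run D
t=6: queue=[F,A,B,C,G,D,H] q_used=0 → run F
t=7: queue=[F,A,B,C,G,D,H] q_used=1 → run F
t=8: queue=[F,A,B,C,G,D,H] q_used=2 → run F
t=9: queue=[A,B,C,G,D,H,F] q_used=0 → run A
t=10: queue=[A,B,C,G,D,H,F] q_used=1 → run A
t=11: queue=[A,B,C,G,D,H,F] q_used=2 → run A
t=12: queue=[B,C,G,D,H,F] q_used=0 → run B
t=13: queue=[B,C,G,D,H,F] q_used=1 → run B
t=14: queue=[B,C,G,D,H,F] q_used=2 → run B
t=15: queue=[C,G,D,H,F,B] q_used=0 → run C
t=16: queue=[C,G,D,H,F,B] q_used=1 → run C
t=17: queue=[C,G,D,H,F,B] q_used=2 → run C
t=18: queue=[G,D,H,F,B,C] q_used=0 → run G
t=19: queue=[G,D,H,F,B,C] q_used=1 → run G
t=20: queue=[G,D,H,F,B,C] q_used=2 → run G
t=21: queue=[D,H,F,B,C,G] q_used=0 → run D
t=22: queue=[D,H,F,B,C,G] q_used=1 → run D
t=23: queue=[D,H,F,B,C,G] q_used=2 → run D
t=24: queue=[H,F,B,C,G,D] q_used=0 → run H
t=25: queue=[H,F,B,C,G,D] q_used=1 → run H
t=26: queue=[H,F,B,C,G,D] q_used=2 → run H
t=27: queue=[F,B,C,G,D,H] q_used=0 → run F
t=28: queue=[F,B,C,G,D,H] q_used=1 → run F
t=29: queue=[B,C,G,D,H] q_used=0 → run B
t=30: queue=[B,C,G,D,H] q_used=1 → run B
t=31: queue=[B,C,G,D,H] q_used=2 → run B
t=32: queue=[C,G,D,H,B] q_used=0 → run C
t=33: queue=[C,G,D,H,B] q_used=1 → run C
t=34: queue=[C,G,D,H,B] q_used=2 → run C
t=35: queue=[G,D,H,B,C] q_used=0 → run G
t=36: queue=[G,D,H,B,C] q_used=1 → run G
t=37: queue=[D,H,B,C] q_used=0 → run D
t=38: queue=[D,H,B,C] q_used=1 → run D
t=39: queue=[H,B,C] q_used=0 → run H
t=40: queue=[H,B,C] q_used=1 → run H
t=41: queue=[B,C] q_used=0 → run B
t=42: queue=[C] q_used=0 → run C
t=43: queue=[C] q_used=1 → run C
t=44: (idle)
t=45: (idle)
t=46: (idle)
t=47: (idle)
t=48: (idle)
t=49: (idle)

running at tick 40 = H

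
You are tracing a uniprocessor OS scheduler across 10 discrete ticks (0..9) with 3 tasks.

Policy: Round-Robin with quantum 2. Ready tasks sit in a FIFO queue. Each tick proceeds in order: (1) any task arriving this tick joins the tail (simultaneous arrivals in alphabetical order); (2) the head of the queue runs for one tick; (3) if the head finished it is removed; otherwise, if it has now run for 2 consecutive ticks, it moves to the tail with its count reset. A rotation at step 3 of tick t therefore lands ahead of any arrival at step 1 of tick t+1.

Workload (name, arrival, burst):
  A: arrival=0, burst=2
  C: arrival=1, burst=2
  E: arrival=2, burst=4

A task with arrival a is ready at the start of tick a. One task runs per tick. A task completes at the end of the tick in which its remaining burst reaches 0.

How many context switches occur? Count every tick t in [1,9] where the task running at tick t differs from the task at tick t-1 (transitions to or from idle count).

context switches = 3

t=0: queue=[A] q_used=0 → run A
t=1: queue=[A,C] q_used=1 → run A
t=2: queue=[C,E] q_used=0 → run C
t=3: queue=[C,E] q_used=1 → run C
t=4: queue=[E] q_used=0 → run E
t=5: queue=[E] q_used=1 → run E
t=6: queue=[E] q_used=0 → run E
t=7: queue=[E] q_used=1 → run E
t=8: (idle)
t=9: (idle)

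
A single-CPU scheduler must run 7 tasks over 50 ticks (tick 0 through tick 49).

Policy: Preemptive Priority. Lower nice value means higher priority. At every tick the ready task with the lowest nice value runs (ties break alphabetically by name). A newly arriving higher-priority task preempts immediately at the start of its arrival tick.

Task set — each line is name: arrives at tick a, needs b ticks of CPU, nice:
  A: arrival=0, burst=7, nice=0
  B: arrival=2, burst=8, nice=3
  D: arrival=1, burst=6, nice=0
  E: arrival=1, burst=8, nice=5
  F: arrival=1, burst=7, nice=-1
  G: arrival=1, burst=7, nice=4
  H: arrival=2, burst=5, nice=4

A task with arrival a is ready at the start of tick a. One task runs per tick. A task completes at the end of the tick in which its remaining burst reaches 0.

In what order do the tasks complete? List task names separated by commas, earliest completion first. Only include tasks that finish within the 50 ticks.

completion order = F, A, D, B, G, H, E

t=0: ready={A} → run A
t=1: ready={A,D,E,F,G} → run F
t=2: ready={A,B,D,E,F,G,H} → run F
t=3: ready={A,B,D,E,F,G,H} → run F
t=4: ready={A,B,D,E,F,G,H} → run F
t=5: ready={A,B,D,E,F,G,H} → run F
t=6: ready={A,B,D,E,F,G,H} → run F
t=7: ready={A,B,D,E,F,G,H} → run F
t=8: ready={A,B,D,E,G,H} → run A
t=9: ready={A,B,D,E,G,H} → run A
t=10: ready={A,B,D,E,G,H} → run A
t=11: ready={A,B,D,E,G,H} → run A
t=12: ready={A,B,D,E,G,H} → run A
t=13: ready={A,B,D,E,G,H} → run A
t=14: ready={B,D,E,G,H} → run D
t=15: ready={B,D,E,G,H} → run D
t=16: ready={B,D,E,G,H} → run D
t=17: ready={B,D,E,G,H} → run D
t=18: ready={B,D,E,G,H} → run D
t=19: ready={B,D,E,G,H} → run D
t=20: ready={B,E,G,H} → run B
t=21: ready={B,E,G,H} → run B
t=22: ready={B,E,G,H} → run B
t=23: ready={B,E,G,H} → run B
t=24: ready={B,E,G,H} → run B
t=25: ready={B,E,G,H} → run B
t=26: ready={B,E,G,H} → run B
t=27: ready={B,E,G,H} → run B
t=28: ready={E,G,H} → run G
t=29: ready={E,G,H} → run G
t=30: ready={E,G,H} → run G
t=31: ready={E,G,H} → run G
t=32: ready={E,G,H} → run G
t=33: ready={E,G,H} → run G
t=34: ready={E,G,H} → run G
t=35: ready={E,H} → run H
t=36: ready={E,H} → run H
t=37: ready={E,H} → run H
t=38: ready={E,H} → run H
t=39: ready={E,H} → run H
t=40: ready={E} → run E
t=41: ready={E} → run E
t=42: ready={E} → run E
t=43: ready={E} → run E
t=44: ready={E} → run E
t=45: ready={E} → run E
t=46: ready={E} → run E
t=47: ready={E} → run E
t=48: (idle)
t=49: (idle)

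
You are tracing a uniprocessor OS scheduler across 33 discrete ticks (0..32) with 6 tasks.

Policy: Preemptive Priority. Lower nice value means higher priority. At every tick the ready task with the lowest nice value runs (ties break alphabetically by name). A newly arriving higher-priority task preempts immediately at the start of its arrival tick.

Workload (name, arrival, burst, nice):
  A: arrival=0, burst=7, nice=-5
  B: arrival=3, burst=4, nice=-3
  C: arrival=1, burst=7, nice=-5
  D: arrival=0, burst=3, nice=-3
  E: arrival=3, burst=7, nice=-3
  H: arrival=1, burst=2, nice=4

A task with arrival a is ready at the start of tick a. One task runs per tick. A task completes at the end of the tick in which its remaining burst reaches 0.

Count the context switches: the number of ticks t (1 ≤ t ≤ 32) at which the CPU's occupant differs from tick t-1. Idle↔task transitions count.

context switches = 6

t=0: ready={A,D} → run A
t=1: ready={A,C,D,H} → run A
t=2: ready={A,C,D,H} → run A
t=3: ready={A,B,C,D,E,H} → run A
t=4: ready={A,B,C,D,E,H} → run A
t=5: ready={A,B,C,D,E,H} → run A
t=6: ready={A,B,C,D,E,H} → run A
t=7: ready={B,C,D,E,H} → run C
t=8: ready={B,C,D,E,H} → run C
t=9: ready={B,C,D,E,H} → run C
t=10: ready={B,C,D,E,H} → run C
t=11: ready={B,C,D,E,H} → run C
t=12: ready={B,C,D,E,H} → run C
t=13: ready={B,C,D,E,H} → run C
t=14: ready={B,D,E,H} → run B
t=15: ready={B,D,E,H} → run B
t=16: ready={B,D,E,H} → run B
t=17: ready={B,D,E,H} → run B
t=18: ready={D,E,H} → run D
t=19: ready={D,E,H} → run D
t=20: ready={D,E,H} → run D
t=21: ready={E,H} → run E
t=22: ready={E,H} → run E
t=23: ready={E,H} → run E
t=24: ready={E,H} → run E
t=25: ready={E,H} → run E
t=26: ready={E,H} → run E
t=27: ready={E,H} → run E
t=28: ready={H} → run H
t=29: ready={H} → run H
t=30: (idle)
t=31: (idle)
t=32: (idle)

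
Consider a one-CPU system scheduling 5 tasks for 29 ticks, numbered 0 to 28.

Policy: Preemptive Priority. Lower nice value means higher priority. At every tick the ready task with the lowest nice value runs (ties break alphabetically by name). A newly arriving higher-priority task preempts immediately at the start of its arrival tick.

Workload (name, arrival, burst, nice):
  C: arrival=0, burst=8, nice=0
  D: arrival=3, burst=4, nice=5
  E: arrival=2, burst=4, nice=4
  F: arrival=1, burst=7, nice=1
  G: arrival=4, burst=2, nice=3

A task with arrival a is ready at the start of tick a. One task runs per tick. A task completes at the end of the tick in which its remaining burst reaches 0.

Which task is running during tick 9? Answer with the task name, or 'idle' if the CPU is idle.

running at tick 9 = F

t=0: ready={C} → run C
t=1: ready={C,F} → run C
t=2: ready={C,E,F} → run C
t=3: ready={C,D,E,F} → run C
t=4: ready={C,D,E,F,G} → run C
t=5: ready={C,D,E,F,G} → run C
t=6: ready={C,D,E,F,G} → run C
t=7: ready={C,D,E,F,G} → run C
t=8: ready={D,E,F,G} → run F
t=9: ready={D,E,F,G} → run F
t=10: ready={D,E,F,G} → run F
t=11: ready={D,E,F,G} → run F
t=12: ready={D,E,F,G} → run F
t=13: ready={D,E,F,G} → run F
t=14: ready={D,E,F,G} → run F
t=15: ready={D,E,G} → run G
t=16: ready={D,E,G} → run G
t=17: ready={D,E} → run E
t=18: ready={D,E} → run E
t=19: ready={D,E} → run E
t=20: ready={D,E} → run E
t=21: ready={D} → run D
t=22: ready={D} → run D
t=23: ready={D} → run D
t=24: ready={D} → run D
t=25: (idle)
t=26: (idle)
t=27: (idle)
t=28: (idle)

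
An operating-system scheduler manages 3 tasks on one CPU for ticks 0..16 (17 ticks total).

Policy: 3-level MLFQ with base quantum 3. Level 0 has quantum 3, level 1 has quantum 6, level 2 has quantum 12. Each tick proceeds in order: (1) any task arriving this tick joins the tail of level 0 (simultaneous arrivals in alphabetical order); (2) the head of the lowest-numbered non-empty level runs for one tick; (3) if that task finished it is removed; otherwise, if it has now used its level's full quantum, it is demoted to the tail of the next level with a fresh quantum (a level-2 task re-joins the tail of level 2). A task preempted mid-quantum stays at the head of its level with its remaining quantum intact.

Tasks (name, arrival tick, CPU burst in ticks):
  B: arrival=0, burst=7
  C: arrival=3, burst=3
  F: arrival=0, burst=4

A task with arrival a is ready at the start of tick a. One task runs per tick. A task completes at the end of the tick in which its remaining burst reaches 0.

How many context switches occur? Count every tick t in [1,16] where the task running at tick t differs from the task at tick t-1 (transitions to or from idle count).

t=0: L0/L1/L2 = BF/-/- → run B
t=1: L0/L1/L2 = BF/-/- → run B
t=2: L0/L1/L2 = BF/-/- → run B
t=3: L0/L1/L2 = FC/B/- → run F
t=4: L0/L1/L2 = FC/B/- → run F
t=5: L0/L1/L2 = FC/B/- → run F
t=6: L0/L1/L2 = C/BF/- → run C
t=7: L0/L1/L2 = C/BF/- → run C
t=8: L0/L1/L2 = C/BF/- → run C
t=9: L0/L1/L2 = -/BF/- → run B
t=10: L0/L1/L2 = -/BF/- → run B
t=11: L0/L1/L2 = -/BF/- → run B
t=12: L0/L1/L2 = -/BF/- → run B
t=13: L0/L1/L2 = -/F/- → run F
t=14: (idle)
t=15: (idle)
t=16: (idle)

context switches = 5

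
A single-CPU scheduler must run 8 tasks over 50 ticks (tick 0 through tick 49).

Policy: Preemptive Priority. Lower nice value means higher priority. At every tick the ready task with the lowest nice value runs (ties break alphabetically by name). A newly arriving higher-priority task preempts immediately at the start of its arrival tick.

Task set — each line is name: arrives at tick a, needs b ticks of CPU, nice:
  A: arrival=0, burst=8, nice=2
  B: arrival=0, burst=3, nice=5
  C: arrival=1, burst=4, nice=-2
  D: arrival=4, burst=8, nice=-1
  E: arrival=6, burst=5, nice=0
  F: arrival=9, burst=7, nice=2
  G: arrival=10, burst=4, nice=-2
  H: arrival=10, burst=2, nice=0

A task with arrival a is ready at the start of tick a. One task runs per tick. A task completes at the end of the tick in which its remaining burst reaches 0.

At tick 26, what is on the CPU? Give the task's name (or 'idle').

running at tick 26 = A

t=0: ready={A,B} → run A
t=1: ready={A,B,C} → run C
t=2: ready={A,B,C} → run C
t=3: ready={A,B,C} → run C
t=4: ready={A,B,C,D} → run C
t=5: ready={A,B,D} → run D
t=6: ready={A,B,D,E} → run D
t=7: ready={A,B,D,E} → run D
t=8: ready={A,B,D,E} → run D
t=9: ready={A,B,D,E,F} → run D
t=10: ready={A,B,D,E,F,G,H} → run G
t=11: ready={A,B,D,E,F,G,H} → run G
t=12: ready={A,B,D,E,F,G,H} → run G
t=13: ready={A,B,D,E,F,G,H} → run G
t=14: ready={A,B,D,E,F,H} → run D
t=15: ready={A,B,D,E,F,H} → run D
t=16: ready={A,B,D,E,F,H} → run D
t=17: ready={A,B,E,F,H} → run E
t=18: ready={A,B,E,F,H} → run E
t=19: ready={A,B,E,F,H} → run E
t=20: ready={A,B,E,F,H} → run E
t=21: ready={A,B,E,F,H} → run E
t=22: ready={A,B,F,H} → run H
t=23: ready={A,B,F,H} → run H
t=24: ready={A,B,F} → run A
t=25: ready={A,B,F} → run A
t=26: ready={A,B,F} → run A
t=27: ready={A,B,F} → run A
t=28: ready={A,B,F} → run A
t=29: ready={A,B,F} → run A
t=30: ready={A,B,F} → run A
t=31: ready={B,F} → run F
t=32: ready={B,F} → run F
t=33: ready={B,F} → run F
t=34: ready={B,F} → run F
t=35: ready={B,F} → run F
t=36: ready={B,F} → run F
t=37: ready={B,F} → run F
t=38: ready={B} → run B
t=39: ready={B} → run B
t=40: ready={B} → run B
t=41: (idle)
t=42: (idle)
t=43: (idle)
t=44: (idle)
t=45: (idle)
t=46: (idle)
t=47: (idle)
t=48: (idle)
t=49: (idle)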